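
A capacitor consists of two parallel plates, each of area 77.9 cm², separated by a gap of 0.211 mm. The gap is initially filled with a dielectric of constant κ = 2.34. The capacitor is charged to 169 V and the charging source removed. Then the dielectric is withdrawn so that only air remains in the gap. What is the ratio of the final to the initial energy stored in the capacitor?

Isolated ⇒ Q is held fixed.
C₂ = 0.427 C₁ and U = Q²/(2C), so U₂/U₁ = C₁/C₂ = 2.34.

U₂/U₁ ≈ 2.34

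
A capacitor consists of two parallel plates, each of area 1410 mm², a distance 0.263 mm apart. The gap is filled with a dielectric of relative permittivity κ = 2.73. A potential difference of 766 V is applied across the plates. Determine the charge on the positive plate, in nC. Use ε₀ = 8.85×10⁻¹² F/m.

A = 1410 mm² = 1.41×10⁻³ m².
C = κε₀A/d = 2.73 × 8.85×10⁻¹² × 1.41×10⁻³ / 2.63×10⁻⁴ = 1.30×10⁻¹⁰ F.
Q = CV = 1.30×10⁻¹⁰ × 766 = 9.92×10⁻⁸ C.

Q ≈ 99.2 nC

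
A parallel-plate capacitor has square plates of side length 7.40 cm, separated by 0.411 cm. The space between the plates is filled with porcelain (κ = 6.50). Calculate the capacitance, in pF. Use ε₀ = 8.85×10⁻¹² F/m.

A = (7.40 cm)² = 5.48×10⁻³ m².
C = κε₀A/d = 6.50 × 8.85×10⁻¹² × 5.48×10⁻³ / 4.11×10⁻³ = 7.66×10⁻¹¹ F.

C ≈ 76.6 pF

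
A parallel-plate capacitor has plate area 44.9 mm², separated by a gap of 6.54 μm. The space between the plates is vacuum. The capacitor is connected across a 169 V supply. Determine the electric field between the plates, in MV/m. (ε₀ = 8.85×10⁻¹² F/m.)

E ≈ 25.8 MV/m

E = V/d = 169 / 6.54×10⁻⁶ = 2.58×10⁷ V/m.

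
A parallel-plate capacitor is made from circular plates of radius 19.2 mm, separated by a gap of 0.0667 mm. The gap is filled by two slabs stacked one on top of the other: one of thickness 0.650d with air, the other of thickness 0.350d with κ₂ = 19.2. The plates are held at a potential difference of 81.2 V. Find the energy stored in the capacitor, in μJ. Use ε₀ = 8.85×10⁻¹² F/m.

0.758 μJ

A = π(19.2 mm)² = 1.16×10⁻³ m².
Stacked slabs ⇒ two capacitors in series, each with the full plate area.
C₁ = κ₁ε₀A/d₁ = 1.00 × 8.85×10⁻¹² × 1.16×10⁻³ / 4.34×10⁻⁵ = 2.36×10⁻¹⁰ F.
C₂ = κ₂ε₀A/d₂ = 19.2 × 8.85×10⁻¹² × 1.16×10⁻³ / 2.33×10⁻⁵ = 8.43×10⁻⁹ F.
C = (1/C₁ + 1/C₂)⁻¹ = 2.30×10⁻¹⁰ F.
U = ½CV² = ½ × 2.30×10⁻¹⁰ × (81.2)² = 7.58×10⁻⁷ J.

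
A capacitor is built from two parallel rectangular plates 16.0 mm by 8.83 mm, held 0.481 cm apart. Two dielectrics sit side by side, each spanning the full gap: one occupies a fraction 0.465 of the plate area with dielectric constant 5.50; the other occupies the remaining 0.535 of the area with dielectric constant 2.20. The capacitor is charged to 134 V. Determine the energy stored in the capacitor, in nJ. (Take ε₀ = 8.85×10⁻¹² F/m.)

A = 16.0 × 8.83 mm² = 1.41×10⁻⁴ m².
Side-by-side slabs ⇒ two capacitors in parallel, each spanning the full gap.
C₁ = κ₁ε₀A₁/d = 5.50 × 8.85×10⁻¹² × 6.57×10⁻⁵ / 4.81×10⁻³ = 6.65×10⁻¹³ F.
C₂ = κ₂ε₀A₂/d = 2.20 × 8.85×10⁻¹² × 7.56×10⁻⁵ / 4.81×10⁻³ = 3.06×10⁻¹³ F.
C = C₁ + C₂ = 9.71×10⁻¹³ F.
U = ½CV² = ½ × 9.71×10⁻¹³ × (134)² = 8.72×10⁻⁹ J.

8.72 nJ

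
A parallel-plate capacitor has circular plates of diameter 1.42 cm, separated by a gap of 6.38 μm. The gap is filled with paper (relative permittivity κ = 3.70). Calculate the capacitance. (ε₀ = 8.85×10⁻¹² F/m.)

A = π(1.42/2 cm)² = 1.58×10⁻⁴ m².
C = κε₀A/d = 3.70 × 8.85×10⁻¹² × 1.58×10⁻⁴ / 6.38×10⁻⁶ = 8.13×10⁻¹⁰ F.

C ≈ 0.813 nF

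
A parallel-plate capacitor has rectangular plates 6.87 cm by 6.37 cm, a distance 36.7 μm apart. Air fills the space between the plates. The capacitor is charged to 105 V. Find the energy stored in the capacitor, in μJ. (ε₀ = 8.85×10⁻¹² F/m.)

U ≈ 5.82 μJ

A = 6.87 × 6.37 cm² = 4.38×10⁻³ m².
C = ε₀A/d = 8.85×10⁻¹² × 4.38×10⁻³ / 3.67×10⁻⁵ = 1.06×10⁻⁹ F.
U = ½CV² = ½ × 1.06×10⁻⁹ × (105)² = 5.82×10⁻⁶ J.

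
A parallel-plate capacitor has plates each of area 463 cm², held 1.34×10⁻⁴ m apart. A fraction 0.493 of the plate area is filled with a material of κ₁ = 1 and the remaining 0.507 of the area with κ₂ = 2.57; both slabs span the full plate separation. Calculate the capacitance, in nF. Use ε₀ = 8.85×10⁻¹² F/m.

C ≈ 5.49 nF

A = 463 cm² = 4.63×10⁻² m².
Side-by-side slabs ⇒ two capacitors in parallel, each spanning the full gap.
C₁ = κ₁ε₀A₁/d = 1.00 × 8.85×10⁻¹² × 2.28×10⁻² / 1.34×10⁻⁴ = 1.51×10⁻⁹ F.
C₂ = κ₂ε₀A₂/d = 2.57 × 8.85×10⁻¹² × 2.35×10⁻² / 1.34×10⁻⁴ = 3.98×10⁻⁹ F.
C = C₁ + C₂ = 5.49×10⁻⁹ F.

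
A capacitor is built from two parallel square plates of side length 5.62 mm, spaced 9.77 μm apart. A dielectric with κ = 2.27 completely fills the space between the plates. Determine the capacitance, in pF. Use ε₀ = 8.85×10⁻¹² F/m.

A = (5.62 mm)² = 3.16×10⁻⁵ m².
C = κε₀A/d = 2.27 × 8.85×10⁻¹² × 3.16×10⁻⁵ / 9.77×10⁻⁶ = 6.49×10⁻¹¹ F.

64.9 pF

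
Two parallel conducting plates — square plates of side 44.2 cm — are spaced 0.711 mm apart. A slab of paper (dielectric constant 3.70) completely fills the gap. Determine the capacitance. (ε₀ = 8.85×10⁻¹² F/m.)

A = (44.2 cm)² = 0.195 m².
C = κε₀A/d = 3.70 × 8.85×10⁻¹² × 0.195 / 7.11×10⁻⁴ = 9.00×10⁻⁹ F.

9.00 nF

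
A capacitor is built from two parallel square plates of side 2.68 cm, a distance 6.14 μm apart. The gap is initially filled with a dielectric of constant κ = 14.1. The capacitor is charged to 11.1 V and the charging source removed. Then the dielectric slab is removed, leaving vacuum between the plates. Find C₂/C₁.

C = κε₀A/d scales with κ, so C₂/C₁ = 1/κ = 1/14.1 = 0.0709.

0.0709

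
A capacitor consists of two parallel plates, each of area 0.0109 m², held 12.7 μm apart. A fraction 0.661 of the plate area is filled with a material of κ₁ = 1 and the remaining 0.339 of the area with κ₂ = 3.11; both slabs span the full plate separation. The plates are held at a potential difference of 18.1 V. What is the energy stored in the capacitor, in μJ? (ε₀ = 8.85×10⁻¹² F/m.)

U ≈ 2.13 μJ

Side-by-side slabs ⇒ two capacitors in parallel, each spanning the full gap.
C₁ = κ₁ε₀A₁/d = 1.00 × 8.85×10⁻¹² × 7.20×10⁻³ / 1.27×10⁻⁵ = 5.02×10⁻⁹ F.
C₂ = κ₂ε₀A₂/d = 3.11 × 8.85×10⁻¹² × 3.70×10⁻³ / 1.27×10⁻⁵ = 8.01×10⁻⁹ F.
C = C₁ + C₂ = 1.30×10⁻⁸ F.
U = ½CV² = ½ × 1.30×10⁻⁸ × (18.1)² = 2.13×10⁻⁶ J.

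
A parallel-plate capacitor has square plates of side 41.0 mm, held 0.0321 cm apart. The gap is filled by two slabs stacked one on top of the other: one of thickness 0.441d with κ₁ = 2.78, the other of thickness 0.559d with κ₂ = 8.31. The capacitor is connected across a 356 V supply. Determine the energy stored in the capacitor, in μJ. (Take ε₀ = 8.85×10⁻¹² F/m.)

13.0 μJ

A = (41.0 mm)² = 1.68×10⁻³ m².
Stacked slabs ⇒ two capacitors in series, each with the full plate area.
C₁ = κ₁ε₀A/d₁ = 2.78 × 8.85×10⁻¹² × 1.68×10⁻³ / 1.42×10⁻⁴ = 2.92×10⁻¹⁰ F.
C₂ = κ₂ε₀A/d₂ = 8.31 × 8.85×10⁻¹² × 1.68×10⁻³ / 1.79×10⁻⁴ = 6.89×10⁻¹⁰ F.
C = (1/C₁ + 1/C₂)⁻¹ = 2.05×10⁻¹⁰ F.
U = ½CV² = ½ × 2.05×10⁻¹⁰ × (356)² = 1.30×10⁻⁵ J.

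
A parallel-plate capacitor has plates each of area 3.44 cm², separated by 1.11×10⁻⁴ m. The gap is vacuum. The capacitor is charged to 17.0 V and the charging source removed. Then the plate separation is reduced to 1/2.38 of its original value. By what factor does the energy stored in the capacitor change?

U₂/U₁ ≈ 0.420

Isolated ⇒ Q is held fixed.
C₂ = 2.38 C₁ and U = Q²/(2C), so U₂/U₁ = C₁/C₂ = 0.420.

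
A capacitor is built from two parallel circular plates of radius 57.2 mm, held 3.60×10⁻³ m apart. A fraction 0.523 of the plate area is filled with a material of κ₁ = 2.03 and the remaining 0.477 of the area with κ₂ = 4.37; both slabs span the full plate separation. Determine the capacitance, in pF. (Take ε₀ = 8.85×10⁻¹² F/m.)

79.5 pF

A = π(57.2 mm)² = 1.03×10⁻² m².
Side-by-side slabs ⇒ two capacitors in parallel, each spanning the full gap.
C₁ = κ₁ε₀A₁/d = 2.03 × 8.85×10⁻¹² × 5.38×10⁻³ / 3.60×10⁻³ = 2.68×10⁻¹¹ F.
C₂ = κ₂ε₀A₂/d = 4.37 × 8.85×10⁻¹² × 4.90×10⁻³ / 3.60×10⁻³ = 5.27×10⁻¹¹ F.
C = C₁ + C₂ = 7.95×10⁻¹¹ F.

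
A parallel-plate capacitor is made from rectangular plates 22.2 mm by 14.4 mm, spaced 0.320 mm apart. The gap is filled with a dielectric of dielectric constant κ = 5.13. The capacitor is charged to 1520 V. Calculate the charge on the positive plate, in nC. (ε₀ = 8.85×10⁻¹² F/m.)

A = 22.2 × 14.4 mm² = 3.20×10⁻⁴ m².
C = κε₀A/d = 5.13 × 8.85×10⁻¹² × 3.20×10⁻⁴ / 3.20×10⁻⁴ = 4.54×10⁻¹¹ F.
Q = CV = 4.54×10⁻¹¹ × 1520 = 6.89×10⁻⁸ C.

68.9 nC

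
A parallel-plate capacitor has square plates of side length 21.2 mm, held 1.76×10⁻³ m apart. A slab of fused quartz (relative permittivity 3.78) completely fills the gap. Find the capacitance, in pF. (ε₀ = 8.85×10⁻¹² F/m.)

A = (21.2 mm)² = 4.49×10⁻⁴ m².
C = κε₀A/d = 3.78 × 8.85×10⁻¹² × 4.49×10⁻⁴ / 1.76×10⁻³ = 8.54×10⁻¹² F.

8.54 pF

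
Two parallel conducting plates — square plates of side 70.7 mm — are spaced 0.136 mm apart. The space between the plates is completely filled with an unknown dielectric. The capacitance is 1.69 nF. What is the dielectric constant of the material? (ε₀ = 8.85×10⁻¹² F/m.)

5.20

A = (70.7 mm)² = 5.00×10⁻³ m².
κ = Cd/(ε₀A) = 1.69×10⁻⁹ × 1.36×10⁻⁴ / (8.85×10⁻¹² × 5.00×10⁻³) = 5.20.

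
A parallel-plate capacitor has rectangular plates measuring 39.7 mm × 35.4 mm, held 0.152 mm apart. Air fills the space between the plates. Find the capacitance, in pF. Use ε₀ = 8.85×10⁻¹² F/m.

81.8 pF

A = 39.7 × 35.4 mm² = 1.41×10⁻³ m².
C = ε₀A/d = 8.85×10⁻¹² × 1.41×10⁻³ / 1.52×10⁻⁴ = 8.18×10⁻¹¹ F.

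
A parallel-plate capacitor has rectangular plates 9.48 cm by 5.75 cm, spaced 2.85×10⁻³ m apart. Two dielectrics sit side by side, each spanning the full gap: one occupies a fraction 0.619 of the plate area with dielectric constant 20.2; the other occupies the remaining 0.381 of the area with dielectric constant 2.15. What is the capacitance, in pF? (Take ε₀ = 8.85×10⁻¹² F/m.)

A = 9.48 × 5.75 cm² = 5.45×10⁻³ m².
Side-by-side slabs ⇒ two capacitors in parallel, each spanning the full gap.
C₁ = κ₁ε₀A₁/d = 20.2 × 8.85×10⁻¹² × 3.37×10⁻³ / 2.85×10⁻³ = 2.12×10⁻¹⁰ F.
C₂ = κ₂ε₀A₂/d = 2.15 × 8.85×10⁻¹² × 2.08×10⁻³ / 2.85×10⁻³ = 1.39×10⁻¹¹ F.
C = C₁ + C₂ = 2.26×10⁻¹⁰ F.

226 pF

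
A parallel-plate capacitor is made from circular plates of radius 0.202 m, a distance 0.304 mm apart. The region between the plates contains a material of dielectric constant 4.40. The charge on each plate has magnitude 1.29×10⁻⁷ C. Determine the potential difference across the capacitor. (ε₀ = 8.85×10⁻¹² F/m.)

V ≈ 7.86 V

A = π(0.202 m)² = 0.128 m².
C = κε₀A/d = 4.40 × 8.85×10⁻¹² × 0.128 / 3.04×10⁻⁴ = 1.64×10⁻⁸ F.
V = Q/C = 1.29×10⁻⁷ / 1.64×10⁻⁸ = 7.86 V.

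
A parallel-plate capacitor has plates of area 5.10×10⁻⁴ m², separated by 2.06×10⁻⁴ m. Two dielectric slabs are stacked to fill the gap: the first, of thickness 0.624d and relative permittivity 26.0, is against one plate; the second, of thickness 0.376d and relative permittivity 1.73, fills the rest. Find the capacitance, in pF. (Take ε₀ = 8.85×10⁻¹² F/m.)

Stacked slabs ⇒ two capacitors in series, each with the full plate area.
C₁ = κ₁ε₀A/d₁ = 26.0 × 8.85×10⁻¹² × 5.10×10⁻⁴ / 1.29×10⁻⁴ = 9.13×10⁻¹⁰ F.
C₂ = κ₂ε₀A/d₂ = 1.73 × 8.85×10⁻¹² × 5.10×10⁻⁴ / 7.75×10⁻⁵ = 1.01×10⁻¹⁰ F.
C = (1/C₁ + 1/C₂)⁻¹ = 9.08×10⁻¹¹ F.

90.8 pF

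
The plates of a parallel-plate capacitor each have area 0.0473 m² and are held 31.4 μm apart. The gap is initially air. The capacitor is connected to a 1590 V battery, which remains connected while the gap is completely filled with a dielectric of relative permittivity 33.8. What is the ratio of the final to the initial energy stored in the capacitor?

33.8

Battery connected ⇒ V is held fixed.
C₂ = 33.8 C₁ and U = ½CV², so U₂/U₁ = C₂/C₁ = 33.8.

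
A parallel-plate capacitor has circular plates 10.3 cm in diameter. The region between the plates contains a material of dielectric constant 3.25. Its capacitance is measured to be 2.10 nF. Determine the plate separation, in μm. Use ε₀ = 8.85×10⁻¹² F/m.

114 μm

A = π(10.3/2 cm)² = 8.33×10⁻³ m².
d = κε₀A/C = 3.25 × 8.85×10⁻¹² × 8.33×10⁻³ / 2.10×10⁻⁹ = 1.14×10⁻⁴ m.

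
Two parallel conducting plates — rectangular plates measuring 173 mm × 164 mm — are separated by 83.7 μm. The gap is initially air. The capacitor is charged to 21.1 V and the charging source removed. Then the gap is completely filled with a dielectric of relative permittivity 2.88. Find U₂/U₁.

Isolated ⇒ Q is held fixed.
C₂ = 2.88 C₁ and U = Q²/(2C), so U₂/U₁ = C₁/C₂ = 0.347.

U₂/U₁ ≈ 0.347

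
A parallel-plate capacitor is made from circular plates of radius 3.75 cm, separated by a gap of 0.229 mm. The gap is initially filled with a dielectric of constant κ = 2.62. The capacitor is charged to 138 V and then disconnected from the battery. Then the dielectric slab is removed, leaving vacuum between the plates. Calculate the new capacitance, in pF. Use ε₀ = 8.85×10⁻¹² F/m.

A = π(3.75 cm)² = 4.42×10⁻³ m².
Initially C₁ = κε₀A/d = 2.62 × 8.85×10⁻¹² × 4.42×10⁻³ / 2.29×10⁻⁴ = 4.47×10⁻¹⁰ F.
C = κε₀A/d scales with κ, so C₂/C₁ = 1/κ = 1/2.62 = 0.382.
C₂ = 0.382 × 4.47×10⁻¹⁰ = 1.71×10⁻¹⁰ F.

C ≈ 171 pF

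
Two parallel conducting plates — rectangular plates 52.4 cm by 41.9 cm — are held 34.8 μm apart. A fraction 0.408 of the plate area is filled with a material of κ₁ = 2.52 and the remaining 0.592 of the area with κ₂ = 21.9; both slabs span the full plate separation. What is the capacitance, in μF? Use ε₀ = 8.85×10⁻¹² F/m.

A = 52.4 × 41.9 cm² = 0.220 m².
Side-by-side slabs ⇒ two capacitors in parallel, each spanning the full gap.
C₁ = κ₁ε₀A₁/d = 2.52 × 8.85×10⁻¹² × 8.96×10⁻² / 3.48×10⁻⁵ = 5.74×10⁻⁸ F.
C₂ = κ₂ε₀A₂/d = 21.9 × 8.85×10⁻¹² × 0.130 / 3.48×10⁻⁵ = 7.24×10⁻⁷ F.
C = C₁ + C₂ = 7.81×10⁻⁷ F.

C ≈ 0.781 μF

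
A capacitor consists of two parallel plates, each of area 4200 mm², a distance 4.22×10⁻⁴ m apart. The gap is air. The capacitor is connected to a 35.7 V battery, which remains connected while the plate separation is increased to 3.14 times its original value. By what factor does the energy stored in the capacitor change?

U₂/U₁ ≈ 0.318

Battery connected ⇒ V is held fixed.
C₂ = 0.318 C₁ and U = ½CV², so U₂/U₁ = C₂/C₁ = 0.318.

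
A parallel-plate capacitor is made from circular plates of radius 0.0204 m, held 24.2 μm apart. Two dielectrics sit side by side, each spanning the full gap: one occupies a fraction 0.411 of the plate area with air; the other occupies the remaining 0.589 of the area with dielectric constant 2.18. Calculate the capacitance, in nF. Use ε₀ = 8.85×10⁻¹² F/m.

C ≈ 0.810 nF

A = π(0.0204 m)² = 1.31×10⁻³ m².
Side-by-side slabs ⇒ two capacitors in parallel, each spanning the full gap.
C₁ = κ₁ε₀A₁/d = 1.00 × 8.85×10⁻¹² × 5.37×10⁻⁴ / 2.42×10⁻⁵ = 1.97×10⁻¹⁰ F.
C₂ = κ₂ε₀A₂/d = 2.18 × 8.85×10⁻¹² × 7.70×10⁻⁴ / 2.42×10⁻⁵ = 6.14×10⁻¹⁰ F.
C = C₁ + C₂ = 8.10×10⁻¹⁰ F.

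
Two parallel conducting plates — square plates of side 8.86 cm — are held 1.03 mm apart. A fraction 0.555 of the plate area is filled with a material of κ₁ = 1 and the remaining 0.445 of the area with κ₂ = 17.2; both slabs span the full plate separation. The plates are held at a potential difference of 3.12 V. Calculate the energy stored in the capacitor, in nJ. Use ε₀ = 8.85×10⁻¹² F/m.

A = (8.86 cm)² = 7.85×10⁻³ m².
Side-by-side slabs ⇒ two capacitors in parallel, each spanning the full gap.
C₁ = κ₁ε₀A₁/d = 1.00 × 8.85×10⁻¹² × 4.36×10⁻³ / 1.03×10⁻³ = 3.74×10⁻¹¹ F.
C₂ = κ₂ε₀A₂/d = 17.2 × 8.85×10⁻¹² × 3.49×10⁻³ / 1.03×10⁻³ = 5.16×10⁻¹⁰ F.
C = C₁ + C₂ = 5.54×10⁻¹⁰ F.
U = ½CV² = ½ × 5.54×10⁻¹⁰ × (3.12)² = 2.69×10⁻⁹ J.

2.69 nJ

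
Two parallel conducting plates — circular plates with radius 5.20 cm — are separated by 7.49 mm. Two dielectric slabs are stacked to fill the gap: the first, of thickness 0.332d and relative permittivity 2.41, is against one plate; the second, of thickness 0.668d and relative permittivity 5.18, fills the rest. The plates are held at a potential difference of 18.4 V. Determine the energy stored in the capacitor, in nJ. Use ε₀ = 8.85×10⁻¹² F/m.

A = π(5.20 cm)² = 8.49×10⁻³ m².
Stacked slabs ⇒ two capacitors in series, each with the full plate area.
C₁ = κ₁ε₀A/d₁ = 2.41 × 8.85×10⁻¹² × 8.49×10⁻³ / 2.49×10⁻³ = 7.29×10⁻¹¹ F.
C₂ = κ₂ε₀A/d₂ = 5.18 × 8.85×10⁻¹² × 8.49×10⁻³ / 5.00×10⁻³ = 7.78×10⁻¹¹ F.
C = (1/C₁ + 1/C₂)⁻¹ = 3.76×10⁻¹¹ F.
U = ½CV² = ½ × 3.76×10⁻¹¹ × (18.4)² = 6.37×10⁻⁹ J.

U ≈ 6.37 nJ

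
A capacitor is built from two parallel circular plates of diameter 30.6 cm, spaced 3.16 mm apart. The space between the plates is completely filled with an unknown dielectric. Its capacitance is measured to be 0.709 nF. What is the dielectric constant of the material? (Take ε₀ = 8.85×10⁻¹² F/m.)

3.44

A = π(30.6/2 cm)² = 7.35×10⁻² m².
κ = Cd/(ε₀A) = 7.09×10⁻¹⁰ × 3.16×10⁻³ / (8.85×10⁻¹² × 7.35×10⁻²) = 3.44.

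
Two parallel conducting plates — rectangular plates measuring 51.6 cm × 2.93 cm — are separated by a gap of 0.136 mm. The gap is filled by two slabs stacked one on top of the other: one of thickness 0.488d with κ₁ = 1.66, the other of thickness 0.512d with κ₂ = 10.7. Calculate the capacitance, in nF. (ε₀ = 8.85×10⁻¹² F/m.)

A = 51.6 × 2.93 cm² = 1.51×10⁻² m².
Stacked slabs ⇒ two capacitors in series, each with the full plate area.
C₁ = κ₁ε₀A/d₁ = 1.66 × 8.85×10⁻¹² × 1.51×10⁻² / 6.64×10⁻⁵ = 3.35×10⁻⁹ F.
C₂ = κ₂ε₀A/d₂ = 10.7 × 8.85×10⁻¹² × 1.51×10⁻² / 6.96×10⁻⁵ = 2.06×10⁻⁸ F.
C = (1/C₁ + 1/C₂)⁻¹ = 2.88×10⁻⁹ F.

2.88 nF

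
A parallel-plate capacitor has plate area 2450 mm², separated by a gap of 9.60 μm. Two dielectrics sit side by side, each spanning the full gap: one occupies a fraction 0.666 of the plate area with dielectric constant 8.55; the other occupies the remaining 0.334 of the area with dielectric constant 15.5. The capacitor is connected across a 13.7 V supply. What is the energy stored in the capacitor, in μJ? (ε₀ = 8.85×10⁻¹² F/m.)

A = 2450 mm² = 2.45×10⁻³ m².
Side-by-side slabs ⇒ two capacitors in parallel, each spanning the full gap.
C₁ = κ₁ε₀A₁/d = 8.55 × 8.85×10⁻¹² × 1.63×10⁻³ / 9.60×10⁻⁶ = 1.29×10⁻⁸ F.
C₂ = κ₂ε₀A₂/d = 15.5 × 8.85×10⁻¹² × 8.18×10⁻⁴ / 9.60×10⁻⁶ = 1.17×10⁻⁸ F.
C = C₁ + C₂ = 2.46×10⁻⁸ F.
U = ½CV² = ½ × 2.46×10⁻⁸ × (13.7)² = 2.30×10⁻⁶ J.

2.30 μJ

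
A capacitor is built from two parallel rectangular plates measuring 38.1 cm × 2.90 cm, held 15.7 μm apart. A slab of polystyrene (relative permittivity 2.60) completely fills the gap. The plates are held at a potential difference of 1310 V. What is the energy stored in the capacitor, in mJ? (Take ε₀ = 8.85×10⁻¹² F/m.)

13.9 mJ

A = 38.1 × 2.90 cm² = 1.10×10⁻² m².
C = κε₀A/d = 2.60 × 8.85×10⁻¹² × 1.10×10⁻² / 1.57×10⁻⁵ = 1.62×10⁻⁸ F.
U = ½CV² = ½ × 1.62×10⁻⁸ × (1310)² = 1.39×10⁻² J.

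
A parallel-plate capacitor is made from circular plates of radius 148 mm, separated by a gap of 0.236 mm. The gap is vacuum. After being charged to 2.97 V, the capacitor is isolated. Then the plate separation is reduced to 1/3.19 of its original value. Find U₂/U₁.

U₂/U₁ ≈ 0.313

Isolated ⇒ Q is held fixed.
C₂ = 3.19 C₁ and U = Q²/(2C), so U₂/U₁ = C₁/C₂ = 0.313.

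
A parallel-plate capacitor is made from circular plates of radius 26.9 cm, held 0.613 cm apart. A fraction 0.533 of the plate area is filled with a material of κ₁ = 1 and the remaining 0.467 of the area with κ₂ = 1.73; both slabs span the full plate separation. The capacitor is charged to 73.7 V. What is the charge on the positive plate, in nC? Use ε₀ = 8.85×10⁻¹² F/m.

32.4 nC

A = π(26.9 cm)² = 0.227 m².
Side-by-side slabs ⇒ two capacitors in parallel, each spanning the full gap.
C₁ = κ₁ε₀A₁/d = 1.00 × 8.85×10⁻¹² × 0.121 / 6.13×10⁻³ = 1.75×10⁻¹⁰ F.
C₂ = κ₂ε₀A₂/d = 1.73 × 8.85×10⁻¹² × 0.106 / 6.13×10⁻³ = 2.65×10⁻¹⁰ F.
C = C₁ + C₂ = 4.40×10⁻¹⁰ F.
Q = CV = 4.40×10⁻¹⁰ × 73.7 = 3.24×10⁻⁸ C.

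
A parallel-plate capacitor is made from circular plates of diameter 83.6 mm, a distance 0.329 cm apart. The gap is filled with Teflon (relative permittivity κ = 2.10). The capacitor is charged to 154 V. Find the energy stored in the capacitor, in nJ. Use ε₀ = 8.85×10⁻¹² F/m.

U ≈ 368 nJ

A = π(83.6/2 mm)² = 5.49×10⁻³ m².
C = κε₀A/d = 2.10 × 8.85×10⁻¹² × 5.49×10⁻³ / 3.29×10⁻³ = 3.10×10⁻¹¹ F.
U = ½CV² = ½ × 3.10×10⁻¹¹ × (154)² = 3.68×10⁻⁷ J.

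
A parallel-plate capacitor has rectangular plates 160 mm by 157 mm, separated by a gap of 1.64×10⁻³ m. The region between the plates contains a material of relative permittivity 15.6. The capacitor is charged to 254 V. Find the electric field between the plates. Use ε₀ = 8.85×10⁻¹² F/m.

E = V/d = 254 / 1.64×10⁻³ = 1.55×10⁵ V/m.

155 kV/m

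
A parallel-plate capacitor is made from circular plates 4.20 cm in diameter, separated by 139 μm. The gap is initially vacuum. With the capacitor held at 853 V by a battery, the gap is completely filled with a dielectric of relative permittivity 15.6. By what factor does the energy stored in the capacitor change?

Battery connected ⇒ V is held fixed.
C₂ = 15.6 C₁ and U = ½CV², so U₂/U₁ = C₂/C₁ = 15.6.

U₂/U₁ ≈ 15.6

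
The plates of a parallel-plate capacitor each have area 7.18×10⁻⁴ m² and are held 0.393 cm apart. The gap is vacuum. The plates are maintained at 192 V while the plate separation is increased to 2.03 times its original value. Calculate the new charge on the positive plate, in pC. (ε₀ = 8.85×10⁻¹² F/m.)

Initially C₁ = ε₀A/d = 8.85×10⁻¹² × 7.18×10⁻⁴ / 3.93×10⁻³ = 1.62×10⁻¹² F.
Q₁ = 3.10×10⁻¹⁰ C.
Battery connected ⇒ V is held fixed. C₂ = 0.493 C₁ and Q = CV, so Q₂/Q₁ = C₂/C₁ = 0.493.
Q₂ = 0.493 × 3.10×10⁻¹⁰ = 1.53×10⁻¹⁰ C.

153 pC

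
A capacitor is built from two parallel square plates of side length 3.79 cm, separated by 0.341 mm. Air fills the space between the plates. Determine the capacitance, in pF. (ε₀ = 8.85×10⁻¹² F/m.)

C ≈ 37.3 pF

A = (3.79 cm)² = 1.44×10⁻³ m².
C = ε₀A/d = 8.85×10⁻¹² × 1.44×10⁻³ / 3.41×10⁻⁴ = 3.73×10⁻¹¹ F.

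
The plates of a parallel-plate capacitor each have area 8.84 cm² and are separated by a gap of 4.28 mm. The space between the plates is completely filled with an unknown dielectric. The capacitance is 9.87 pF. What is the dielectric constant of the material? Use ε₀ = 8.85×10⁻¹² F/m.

κ ≈ 5.40

A = 8.84 cm² = 8.84×10⁻⁴ m².
κ = Cd/(ε₀A) = 9.87×10⁻¹² × 4.28×10⁻³ / (8.85×10⁻¹² × 8.84×10⁻⁴) = 5.40.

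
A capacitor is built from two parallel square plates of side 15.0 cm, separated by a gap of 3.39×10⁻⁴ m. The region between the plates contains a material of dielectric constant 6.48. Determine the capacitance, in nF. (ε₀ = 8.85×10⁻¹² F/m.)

3.81 nF

A = (15.0 cm)² = 2.25×10⁻² m².
C = κε₀A/d = 6.48 × 8.85×10⁻¹² × 2.25×10⁻² / 3.39×10⁻⁴ = 3.81×10⁻⁹ F.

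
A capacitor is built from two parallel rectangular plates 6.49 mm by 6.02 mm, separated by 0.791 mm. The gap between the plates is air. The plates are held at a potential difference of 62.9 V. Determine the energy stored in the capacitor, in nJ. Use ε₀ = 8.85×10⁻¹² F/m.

0.865 nJ

A = 6.49 × 6.02 mm² = 3.91×10⁻⁵ m².
C = ε₀A/d = 8.85×10⁻¹² × 3.91×10⁻⁵ / 7.91×10⁻⁴ = 4.37×10⁻¹³ F.
U = ½CV² = ½ × 4.37×10⁻¹³ × (62.9)² = 8.65×10⁻¹⁰ J.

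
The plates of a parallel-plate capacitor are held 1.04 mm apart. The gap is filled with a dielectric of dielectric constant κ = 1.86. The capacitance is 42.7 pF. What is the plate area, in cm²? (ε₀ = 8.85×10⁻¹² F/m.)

A = Cd/(κε₀) = 4.27×10⁻¹¹ × 1.04×10⁻³ / (1.86 × 8.85×10⁻¹²) = 2.70×10⁻³ m².

A ≈ 27.0 cm²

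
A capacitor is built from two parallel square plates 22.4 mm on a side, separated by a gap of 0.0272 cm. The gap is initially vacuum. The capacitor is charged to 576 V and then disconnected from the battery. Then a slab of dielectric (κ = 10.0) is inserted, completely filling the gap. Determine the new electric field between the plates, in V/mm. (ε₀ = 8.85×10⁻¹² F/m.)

A = (22.4 mm)² = 5.02×10⁻⁴ m².
Initially C₁ = ε₀A/d = 8.85×10⁻¹² × 5.02×10⁻⁴ / 2.72×10⁻⁴ = 1.63×10⁻¹¹ F.
E₁ = 2.12×10⁶ V/m.
Isolated ⇒ Q is held fixed. V₂ = Q/C₂ = V₁/10.0; E = V/d, so E₂/E₁ = (V₂/V₁)(d₁/d₂) = 0.100.
E₂ = 0.100 × 2.12×10⁶ = 2.12×10⁵ V/m.

E ≈ 212 V/mm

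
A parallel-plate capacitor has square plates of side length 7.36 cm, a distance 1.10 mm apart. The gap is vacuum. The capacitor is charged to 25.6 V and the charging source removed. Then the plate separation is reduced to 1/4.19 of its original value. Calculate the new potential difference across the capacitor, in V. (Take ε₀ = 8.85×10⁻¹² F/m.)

A = (7.36 cm)² = 5.42×10⁻³ m².
Initially C₁ = ε₀A/d = 8.85×10⁻¹² × 5.42×10⁻³ / 1.10×10⁻³ = 4.36×10⁻¹¹ F.
V₁ = 25.6 V.
Isolated ⇒ Q is held fixed. C₂ = 4.19 C₁ and V = Q/C, so V₂/V₁ = C₁/C₂ = 0.239.
V₂ = 0.239 × 25.6 = 6.11 V.

V ≈ 6.11 V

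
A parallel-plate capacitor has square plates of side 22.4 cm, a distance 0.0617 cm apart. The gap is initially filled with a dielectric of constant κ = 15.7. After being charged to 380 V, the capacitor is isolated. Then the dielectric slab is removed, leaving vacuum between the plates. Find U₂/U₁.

Isolated ⇒ Q is held fixed.
C₂ = 0.0637 C₁ and U = Q²/(2C), so U₂/U₁ = C₁/C₂ = 15.7.

15.7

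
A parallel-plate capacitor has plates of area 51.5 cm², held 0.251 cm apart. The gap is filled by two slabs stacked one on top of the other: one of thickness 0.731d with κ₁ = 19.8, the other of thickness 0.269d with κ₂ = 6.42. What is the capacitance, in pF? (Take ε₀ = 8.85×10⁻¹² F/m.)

230 pF

A = 51.5 cm² = 5.15×10⁻³ m².
Stacked slabs ⇒ two capacitors in series, each with the full plate area.
C₁ = κ₁ε₀A/d₁ = 19.8 × 8.85×10⁻¹² × 5.15×10⁻³ / 1.83×10⁻³ = 4.92×10⁻¹⁰ F.
C₂ = κ₂ε₀A/d₂ = 6.42 × 8.85×10⁻¹² × 5.15×10⁻³ / 6.75×10⁻⁴ = 4.33×10⁻¹⁰ F.
C = (1/C₁ + 1/C₂)⁻¹ = 2.30×10⁻¹⁰ F.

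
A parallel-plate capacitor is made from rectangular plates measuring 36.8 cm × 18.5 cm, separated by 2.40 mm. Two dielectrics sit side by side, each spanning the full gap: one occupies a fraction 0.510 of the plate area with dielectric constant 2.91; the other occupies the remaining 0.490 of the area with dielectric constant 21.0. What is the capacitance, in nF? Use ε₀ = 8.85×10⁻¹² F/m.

A = 36.8 × 18.5 cm² = 6.81×10⁻² m².
Side-by-side slabs ⇒ two capacitors in parallel, each spanning the full gap.
C₁ = κ₁ε₀A₁/d = 2.91 × 8.85×10⁻¹² × 3.47×10⁻² / 2.40×10⁻³ = 3.73×10⁻¹⁰ F.
C₂ = κ₂ε₀A₂/d = 21.0 × 8.85×10⁻¹² × 3.34×10⁻² / 2.40×10⁻³ = 2.58×10⁻⁹ F.
C = C₁ + C₂ = 2.96×10⁻⁹ F.

2.96 nF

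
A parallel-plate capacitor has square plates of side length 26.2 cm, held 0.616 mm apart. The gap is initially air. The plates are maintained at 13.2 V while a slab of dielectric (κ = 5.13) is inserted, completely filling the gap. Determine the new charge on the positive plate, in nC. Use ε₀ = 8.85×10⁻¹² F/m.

Q ≈ 66.8 nC

A = (26.2 cm)² = 6.86×10⁻² m².
Initially C₁ = ε₀A/d = 8.85×10⁻¹² × 6.86×10⁻² / 6.16×10⁻⁴ = 9.86×10⁻¹⁰ F.
Q₁ = 1.30×10⁻⁸ C.
Battery connected ⇒ V is held fixed. C₂ = 5.13 C₁ and Q = CV, so Q₂/Q₁ = C₂/C₁ = 5.13.
Q₂ = 5.13 × 1.30×10⁻⁸ = 6.68×10⁻⁸ C.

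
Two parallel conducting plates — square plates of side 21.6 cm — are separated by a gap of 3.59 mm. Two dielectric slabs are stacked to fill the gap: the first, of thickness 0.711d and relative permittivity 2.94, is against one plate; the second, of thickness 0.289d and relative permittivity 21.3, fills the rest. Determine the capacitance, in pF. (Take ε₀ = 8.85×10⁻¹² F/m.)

A = (21.6 cm)² = 4.67×10⁻² m².
Stacked slabs ⇒ two capacitors in series, each with the full plate area.
C₁ = κ₁ε₀A/d₁ = 2.94 × 8.85×10⁻¹² × 4.67×10⁻² / 2.55×10⁻³ = 4.76×10⁻¹⁰ F.
C₂ = κ₂ε₀A/d₂ = 21.3 × 8.85×10⁻¹² × 4.67×10⁻² / 1.04×10⁻³ = 8.48×10⁻⁹ F.
C = (1/C₁ + 1/C₂)⁻¹ = 4.50×10⁻¹⁰ F.

C ≈ 450 pF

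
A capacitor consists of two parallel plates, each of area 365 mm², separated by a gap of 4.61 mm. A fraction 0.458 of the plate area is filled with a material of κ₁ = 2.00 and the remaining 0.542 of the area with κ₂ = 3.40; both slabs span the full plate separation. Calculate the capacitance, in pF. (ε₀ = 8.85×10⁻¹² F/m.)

A = 365 mm² = 3.65×10⁻⁴ m².
Side-by-side slabs ⇒ two capacitors in parallel, each spanning the full gap.
C₁ = κ₁ε₀A₁/d = 2.00 × 8.85×10⁻¹² × 1.67×10⁻⁴ / 4.61×10⁻³ = 6.42×10⁻¹³ F.
C₂ = κ₂ε₀A₂/d = 3.40 × 8.85×10⁻¹² × 1.98×10⁻⁴ / 4.61×10⁻³ = 1.29×10⁻¹² F.
C = C₁ + C₂ = 1.93×10⁻¹² F.

1.93 pF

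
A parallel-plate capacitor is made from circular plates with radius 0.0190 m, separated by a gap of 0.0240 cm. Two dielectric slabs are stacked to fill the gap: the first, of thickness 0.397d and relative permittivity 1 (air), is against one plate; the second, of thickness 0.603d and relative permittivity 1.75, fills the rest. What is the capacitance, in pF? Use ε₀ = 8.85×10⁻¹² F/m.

A = π(0.0190 m)² = 1.13×10⁻³ m².
Stacked slabs ⇒ two capacitors in series, each with the full plate area.
C₁ = κ₁ε₀A/d₁ = 1.00 × 8.85×10⁻¹² × 1.13×10⁻³ / 9.53×10⁻⁵ = 1.05×10⁻¹⁰ F.
C₂ = κ₂ε₀A/d₂ = 1.75 × 8.85×10⁻¹² × 1.13×10⁻³ / 1.45×10⁻⁴ = 1.21×10⁻¹⁰ F.
C = (1/C₁ + 1/C₂)⁻¹ = 5.64×10⁻¹¹ F.

56.4 pF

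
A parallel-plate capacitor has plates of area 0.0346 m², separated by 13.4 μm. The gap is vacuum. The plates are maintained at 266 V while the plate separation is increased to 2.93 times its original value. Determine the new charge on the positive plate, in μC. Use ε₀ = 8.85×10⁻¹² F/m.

Initially C₁ = ε₀A/d = 8.85×10⁻¹² × 3.46×10⁻² / 1.34×10⁻⁵ = 2.29×10⁻⁸ F.
Q₁ = 6.08×10⁻⁶ C.
Battery connected ⇒ V is held fixed. C₂ = 0.341 C₁ and Q = CV, so Q₂/Q₁ = C₂/C₁ = 0.341.
Q₂ = 0.341 × 6.08×10⁻⁶ = 2.07×10⁻⁶ C.

2.07 μC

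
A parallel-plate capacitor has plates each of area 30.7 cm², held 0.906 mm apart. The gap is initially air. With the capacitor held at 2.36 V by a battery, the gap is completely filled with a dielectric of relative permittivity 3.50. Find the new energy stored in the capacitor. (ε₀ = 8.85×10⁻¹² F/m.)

A = 30.7 cm² = 3.07×10⁻³ m².
Initially C₁ = ε₀A/d = 8.85×10⁻¹² × 3.07×10⁻³ / 9.06×10⁻⁴ = 3.00×10⁻¹¹ F.
U₁ = 8.35×10⁻¹¹ J.
Battery connected ⇒ V is held fixed. C₂ = 3.50 C₁ and U = ½CV², so U₂/U₁ = C₂/C₁ = 3.50.
U₂ = 3.50 × 8.35×10⁻¹¹ = 2.92×10⁻¹⁰ J.

292 pJ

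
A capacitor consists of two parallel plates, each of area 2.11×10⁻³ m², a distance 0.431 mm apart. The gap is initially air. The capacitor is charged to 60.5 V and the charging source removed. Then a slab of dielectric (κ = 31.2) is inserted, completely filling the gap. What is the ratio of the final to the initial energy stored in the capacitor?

U₂/U₁ ≈ 0.0321

Isolated ⇒ Q is held fixed.
C₂ = 31.2 C₁ and U = Q²/(2C), so U₂/U₁ = C₁/C₂ = 0.0321.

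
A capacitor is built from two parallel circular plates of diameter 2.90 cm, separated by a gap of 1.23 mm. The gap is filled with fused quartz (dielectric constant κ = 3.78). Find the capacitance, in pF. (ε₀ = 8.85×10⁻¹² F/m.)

A = π(2.90/2 cm)² = 6.61×10⁻⁴ m².
C = κε₀A/d = 3.78 × 8.85×10⁻¹² × 6.61×10⁻⁴ / 1.23×10⁻³ = 1.80×10⁻¹¹ F.

C ≈ 18.0 pF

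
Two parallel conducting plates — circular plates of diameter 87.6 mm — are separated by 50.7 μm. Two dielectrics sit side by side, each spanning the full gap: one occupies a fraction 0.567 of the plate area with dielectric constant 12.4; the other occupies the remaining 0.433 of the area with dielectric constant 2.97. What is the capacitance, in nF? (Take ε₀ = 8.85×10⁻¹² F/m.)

C ≈ 8.75 nF

A = π(87.6/2 mm)² = 6.03×10⁻³ m².
Side-by-side slabs ⇒ two capacitors in parallel, each spanning the full gap.
C₁ = κ₁ε₀A₁/d = 12.4 × 8.85×10⁻¹² × 3.42×10⁻³ / 5.07×10⁻⁵ = 7.40×10⁻⁹ F.
C₂ = κ₂ε₀A₂/d = 2.97 × 8.85×10⁻¹² × 2.61×10⁻³ / 5.07×10⁻⁵ = 1.35×10⁻⁹ F.
C = C₁ + C₂ = 8.75×10⁻⁹ F.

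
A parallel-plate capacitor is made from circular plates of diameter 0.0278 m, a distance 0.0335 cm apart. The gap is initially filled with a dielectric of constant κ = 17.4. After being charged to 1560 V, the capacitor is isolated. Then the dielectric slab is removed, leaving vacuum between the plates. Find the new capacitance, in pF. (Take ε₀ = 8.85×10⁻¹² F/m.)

A = π(0.0278/2 m)² = 6.07×10⁻⁴ m².
Initially C₁ = κε₀A/d = 17.4 × 8.85×10⁻¹² × 6.07×10⁻⁴ / 3.35×10⁻⁴ = 2.79×10⁻¹⁰ F.
C = κε₀A/d scales with κ, so C₂/C₁ = 1/κ = 1/17.4 = 0.0575.
C₂ = 0.0575 × 2.79×10⁻¹⁰ = 1.60×10⁻¹¹ F.

C ≈ 16.0 pF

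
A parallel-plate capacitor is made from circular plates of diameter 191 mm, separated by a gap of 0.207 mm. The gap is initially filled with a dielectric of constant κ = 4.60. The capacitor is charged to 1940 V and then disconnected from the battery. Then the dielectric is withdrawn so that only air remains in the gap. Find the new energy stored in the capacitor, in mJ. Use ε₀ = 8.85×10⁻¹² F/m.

48.8 mJ

A = π(191/2 mm)² = 2.87×10⁻² m².
Initially C₁ = κε₀A/d = 4.60 × 8.85×10⁻¹² × 2.87×10⁻² / 2.07×10⁻⁴ = 5.63×10⁻⁹ F.
U₁ = 1.06×10⁻² J.
Isolated ⇒ Q is held fixed. C₂ = 0.217 C₁ and U = Q²/(2C), so U₂/U₁ = C₁/C₂ = 4.60.
U₂ = 4.60 × 1.06×10⁻² = 4.88×10⁻² J.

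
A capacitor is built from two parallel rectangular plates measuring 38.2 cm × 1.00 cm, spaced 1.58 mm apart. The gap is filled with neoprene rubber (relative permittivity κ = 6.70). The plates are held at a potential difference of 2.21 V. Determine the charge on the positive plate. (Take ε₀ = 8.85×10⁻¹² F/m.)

A = 38.2 × 1.00 cm² = 3.82×10⁻³ m².
C = κε₀A/d = 6.70 × 8.85×10⁻¹² × 3.82×10⁻³ / 1.58×10⁻³ = 1.43×10⁻¹⁰ F.
Q = CV = 1.43×10⁻¹⁰ × 2.21 = 3.17×10⁻¹⁰ C.

Q ≈ 317 pC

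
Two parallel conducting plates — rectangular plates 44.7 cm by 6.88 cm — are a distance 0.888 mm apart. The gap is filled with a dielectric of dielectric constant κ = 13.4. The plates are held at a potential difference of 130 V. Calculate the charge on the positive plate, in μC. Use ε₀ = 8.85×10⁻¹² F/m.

A = 44.7 × 6.88 cm² = 3.08×10⁻² m².
C = κε₀A/d = 13.4 × 8.85×10⁻¹² × 3.08×10⁻² / 8.88×10⁻⁴ = 4.11×10⁻⁹ F.
Q = CV = 4.11×10⁻⁹ × 130 = 5.34×10⁻⁷ C.

0.534 μC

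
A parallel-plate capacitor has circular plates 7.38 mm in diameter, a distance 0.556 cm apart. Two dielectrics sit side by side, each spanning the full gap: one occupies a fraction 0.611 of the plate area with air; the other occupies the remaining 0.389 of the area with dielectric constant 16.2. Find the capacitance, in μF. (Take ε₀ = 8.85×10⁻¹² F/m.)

A = π(7.38/2 mm)² = 4.28×10⁻⁵ m².
Side-by-side slabs ⇒ two capacitors in parallel, each spanning the full gap.
C₁ = κ₁ε₀A₁/d = 1.00 × 8.85×10⁻¹² × 2.61×10⁻⁵ / 5.56×10⁻³ = 4.16×10⁻¹⁴ F.
C₂ = κ₂ε₀A₂/d = 16.2 × 8.85×10⁻¹² × 1.66×10⁻⁵ / 5.56×10⁻³ = 4.29×10⁻¹³ F.
C = C₁ + C₂ = 4.71×10⁻¹³ F.

4.71×10⁻⁷ μF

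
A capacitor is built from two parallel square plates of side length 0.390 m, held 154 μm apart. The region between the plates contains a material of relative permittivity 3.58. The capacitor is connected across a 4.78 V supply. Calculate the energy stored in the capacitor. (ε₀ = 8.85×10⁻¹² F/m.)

357 nJ

A = (0.390 m)² = 0.152 m².
C = κε₀A/d = 3.58 × 8.85×10⁻¹² × 0.152 / 1.54×10⁻⁴ = 3.13×10⁻⁸ F.
U = ½CV² = ½ × 3.13×10⁻⁸ × (4.78)² = 3.57×10⁻⁷ J.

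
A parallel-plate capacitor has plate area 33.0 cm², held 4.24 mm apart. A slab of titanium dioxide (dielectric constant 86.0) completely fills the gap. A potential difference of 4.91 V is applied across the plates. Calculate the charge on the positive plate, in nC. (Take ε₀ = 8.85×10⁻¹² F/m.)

2.91 nC

A = 33.0 cm² = 3.30×10⁻³ m².
C = κε₀A/d = 86.0 × 8.85×10⁻¹² × 3.30×10⁻³ / 4.24×10⁻³ = 5.92×10⁻¹⁰ F.
Q = CV = 5.92×10⁻¹⁰ × 4.91 = 2.91×10⁻⁹ C.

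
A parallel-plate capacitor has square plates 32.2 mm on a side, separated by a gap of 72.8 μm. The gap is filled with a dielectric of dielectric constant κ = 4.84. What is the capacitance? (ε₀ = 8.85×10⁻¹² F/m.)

A = (32.2 mm)² = 1.04×10⁻³ m².
C = κε₀A/d = 4.84 × 8.85×10⁻¹² × 1.04×10⁻³ / 7.28×10⁻⁵ = 6.10×10⁻¹⁰ F.

0.610 nF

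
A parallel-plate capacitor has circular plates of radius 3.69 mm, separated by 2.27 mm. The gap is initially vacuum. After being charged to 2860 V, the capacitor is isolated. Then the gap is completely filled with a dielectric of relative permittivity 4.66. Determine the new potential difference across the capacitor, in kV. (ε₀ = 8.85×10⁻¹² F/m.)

A = π(3.69 mm)² = 4.28×10⁻⁵ m².
Initially C₁ = ε₀A/d = 8.85×10⁻¹² × 4.28×10⁻⁵ / 2.27×10⁻³ = 1.67×10⁻¹³ F.
V₁ = 2.86×10³ V.
Isolated ⇒ Q is held fixed. C₂ = 4.66 C₁ and V = Q/C, so V₂/V₁ = C₁/C₂ = 0.215.
V₂ = 0.215 × 2.86×10³ = 6.14×10² V.

V ≈ 0.614 kV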